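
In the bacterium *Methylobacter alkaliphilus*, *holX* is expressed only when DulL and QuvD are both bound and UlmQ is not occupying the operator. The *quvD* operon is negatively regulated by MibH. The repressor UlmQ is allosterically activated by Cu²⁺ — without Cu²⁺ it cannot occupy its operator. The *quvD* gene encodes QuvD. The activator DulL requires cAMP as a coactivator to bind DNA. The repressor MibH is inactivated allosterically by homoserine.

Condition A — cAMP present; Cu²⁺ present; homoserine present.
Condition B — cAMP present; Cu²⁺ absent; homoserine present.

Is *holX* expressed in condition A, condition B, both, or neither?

Condition A:
cAMP is present, so DulL is active.
Cu²⁺ is present, so UlmQ is active.
Homoserine is present, so MibH is inactive.
With no repressor bound, *quvD* is transcribed.
So QuvD is produced and active.
With repressor UlmQ bound, *holX* is not transcribed.
→ *holX* is OFF in A.
Condition B:
cAMP is present, so DulL is active.
Cu²⁺ is absent, so UlmQ is inactive.
Homoserine is present, so MibH is inactive.
With no repressor bound, *quvD* is transcribed.
So QuvD is produced and active.
No repressor is bound and DulL and QuvD are active, so *holX* is transcribed.
→ *holX* is ON in B.

B only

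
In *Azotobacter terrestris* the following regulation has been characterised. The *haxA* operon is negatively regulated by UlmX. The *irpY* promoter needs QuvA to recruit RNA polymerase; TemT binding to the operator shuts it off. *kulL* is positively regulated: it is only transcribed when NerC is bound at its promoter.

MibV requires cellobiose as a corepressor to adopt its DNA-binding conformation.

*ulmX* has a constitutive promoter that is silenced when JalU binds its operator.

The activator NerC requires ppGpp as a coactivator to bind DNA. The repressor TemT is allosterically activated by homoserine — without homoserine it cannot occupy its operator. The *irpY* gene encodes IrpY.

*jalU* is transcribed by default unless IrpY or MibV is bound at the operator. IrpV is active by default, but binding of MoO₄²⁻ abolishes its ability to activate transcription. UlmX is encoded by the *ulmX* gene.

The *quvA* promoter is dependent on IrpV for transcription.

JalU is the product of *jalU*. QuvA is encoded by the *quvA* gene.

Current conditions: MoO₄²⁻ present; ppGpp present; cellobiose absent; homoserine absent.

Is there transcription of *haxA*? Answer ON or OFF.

MoO₄²⁻ is present, so IrpV is inactive.
Required activator IrpV is absent, so *quvA* is not transcribed.
So QuvA is not produced.
Homoserine is absent, so TemT is inactive.
Required activator QuvA is absent, so *irpY* is not transcribed.
So IrpY is not produced.
Cellobiose is absent, so MibV is inactive.
With no repressor bound, *jalU* is transcribed.
So JalU is produced and active.
With repressor JalU bound, *ulmX* is not transcribed.
So UlmX is not produced.
With no repressor bound, *haxA* is transcribed.

ON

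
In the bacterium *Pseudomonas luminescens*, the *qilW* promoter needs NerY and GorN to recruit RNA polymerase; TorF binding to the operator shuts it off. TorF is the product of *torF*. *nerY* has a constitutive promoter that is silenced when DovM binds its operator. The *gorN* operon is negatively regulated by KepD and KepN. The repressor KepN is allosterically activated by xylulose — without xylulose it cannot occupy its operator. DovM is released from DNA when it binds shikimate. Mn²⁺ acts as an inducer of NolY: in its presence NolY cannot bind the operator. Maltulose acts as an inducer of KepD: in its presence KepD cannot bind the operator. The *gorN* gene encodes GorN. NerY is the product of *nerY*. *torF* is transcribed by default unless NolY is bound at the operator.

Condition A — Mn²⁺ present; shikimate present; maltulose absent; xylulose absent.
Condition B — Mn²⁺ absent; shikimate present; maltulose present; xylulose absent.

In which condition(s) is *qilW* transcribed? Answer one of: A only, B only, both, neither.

B only

Condition A:
Mn²⁺ is present, so NolY is inactive.
With no repressor bound, *torF* is transcribed.
So TorF is produced and active.
Shikimate is present, so DovM is inactive.
With no repressor bound, *nerY* is transcribed.
So NerY is produced and active.
Maltulose is absent, so KepD is active.
Xylulose is absent, so KepN is inactive.
With repressor KepD bound, *gorN* is not transcribed.
So GorN is not produced.
With repressor TorF bound, *qilW* is not transcribed.
→ *qilW* is OFF in A.
Condition B:
Mn²⁺ is absent, so NolY is active.
With repressor NolY bound, *torF* is not transcribed.
So TorF is not produced.
Shikimate is present, so DovM is inactive.
With no repressor bound, *nerY* is transcribed.
So NerY is produced and active.
Maltulose is present, so KepD is inactive.
Xylulose is absent, so KepN is inactive.
With no repressor bound, *gorN* is transcribed.
So GorN is produced and active.
No repressor is bound and NerY and GorN are active, so *qilW* is transcribed.
→ *qilW* is ON in B.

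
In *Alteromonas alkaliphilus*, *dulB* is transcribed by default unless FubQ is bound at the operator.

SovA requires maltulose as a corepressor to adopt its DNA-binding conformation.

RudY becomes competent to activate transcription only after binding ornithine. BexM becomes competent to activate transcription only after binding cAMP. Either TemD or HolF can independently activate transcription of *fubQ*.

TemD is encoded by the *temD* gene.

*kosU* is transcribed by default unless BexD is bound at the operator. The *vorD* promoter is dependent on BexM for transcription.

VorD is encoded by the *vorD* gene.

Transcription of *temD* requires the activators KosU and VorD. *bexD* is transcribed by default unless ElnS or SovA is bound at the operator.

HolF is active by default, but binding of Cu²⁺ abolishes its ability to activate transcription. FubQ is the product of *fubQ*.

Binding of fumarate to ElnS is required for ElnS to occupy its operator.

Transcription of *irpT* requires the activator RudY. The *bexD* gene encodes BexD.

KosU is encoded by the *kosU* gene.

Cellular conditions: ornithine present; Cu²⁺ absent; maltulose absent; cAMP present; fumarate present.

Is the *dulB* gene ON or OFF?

OFF

Fumarate is present, so ElnS is active.
Maltulose is absent, so SovA is inactive.
With repressor ElnS bound, *bexD* is not transcribed.
So BexD is not produced.
With no repressor bound, *kosU* is transcribed.
So KosU is produced and active.
cAMP is present, so BexM is active.
No repressor is bound and BexM is active, so *vorD* is transcribed.
So VorD is produced and active.
No repressor is bound and KosU and VorD are active, so *temD* is transcribed.
So TemD is produced and active.
Cu²⁺ is absent, so HolF is active.
Activator TemD is present, so *fubQ* is transcribed.
So FubQ is produced and active.
With repressor FubQ bound, *dulB* is not transcribed.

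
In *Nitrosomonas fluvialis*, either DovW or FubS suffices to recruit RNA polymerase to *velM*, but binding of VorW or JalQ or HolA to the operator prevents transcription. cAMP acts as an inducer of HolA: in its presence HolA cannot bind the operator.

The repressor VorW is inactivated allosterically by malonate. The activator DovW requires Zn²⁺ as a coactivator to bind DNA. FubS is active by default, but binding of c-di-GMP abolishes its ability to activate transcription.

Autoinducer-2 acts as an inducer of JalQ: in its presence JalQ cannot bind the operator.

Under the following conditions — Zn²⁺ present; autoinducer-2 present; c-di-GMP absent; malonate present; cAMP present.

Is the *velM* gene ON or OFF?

Zn²⁺ is present, so DovW is active.
Malonate is present, so VorW is inactive.
Autoinducer-2 is present, so JalQ is inactive.
cAMP is present, so HolA is inactive.
c-di-GMP is absent, so FubS is active.
Activator DovW is present, so *velM* is transcribed.

ON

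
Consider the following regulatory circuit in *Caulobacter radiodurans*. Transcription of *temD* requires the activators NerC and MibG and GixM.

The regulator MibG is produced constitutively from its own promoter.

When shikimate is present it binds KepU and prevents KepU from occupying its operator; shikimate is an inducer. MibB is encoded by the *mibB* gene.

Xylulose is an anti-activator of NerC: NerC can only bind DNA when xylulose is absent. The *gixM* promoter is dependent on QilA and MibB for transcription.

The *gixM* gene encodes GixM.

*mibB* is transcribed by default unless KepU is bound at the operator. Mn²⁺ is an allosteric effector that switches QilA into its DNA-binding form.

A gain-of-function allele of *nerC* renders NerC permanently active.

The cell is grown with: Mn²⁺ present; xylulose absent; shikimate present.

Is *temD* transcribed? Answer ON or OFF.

NerC is constitutively active in this strain.
MibG is produced constitutively and is active.
Mn²⁺ is present, so QilA is active.
Shikimate is present, so KepU is inactive.
With no repressor bound, *mibB* is transcribed.
So MibB is produced and active.
No repressor is bound and QilA and MibB are active, so *gixM* is transcribed.
So GixM is produced and active.
No repressor is bound and NerC and MibG and GixM are active, so *temD* is transcribed.

ON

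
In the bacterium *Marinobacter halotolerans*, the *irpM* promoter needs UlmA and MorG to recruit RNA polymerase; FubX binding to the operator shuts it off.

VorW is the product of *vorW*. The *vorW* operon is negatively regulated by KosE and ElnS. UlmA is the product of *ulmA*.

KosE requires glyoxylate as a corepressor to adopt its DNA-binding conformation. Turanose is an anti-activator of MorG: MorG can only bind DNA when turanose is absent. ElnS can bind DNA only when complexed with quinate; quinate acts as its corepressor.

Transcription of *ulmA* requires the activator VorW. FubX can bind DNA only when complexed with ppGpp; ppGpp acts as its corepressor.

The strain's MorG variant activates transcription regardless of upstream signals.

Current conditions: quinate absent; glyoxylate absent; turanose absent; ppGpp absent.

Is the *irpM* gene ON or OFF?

ON

Glyoxylate is absent, so KosE is inactive.
Quinate is absent, so ElnS is inactive.
With no repressor bound, *vorW* is transcribed.
So VorW is produced and active.
No repressor is bound and VorW is active, so *ulmA* is transcribed.
So UlmA is produced and active.
MorG is constitutively active in this strain.
ppGpp is absent, so FubX is inactive.
No repressor is bound and UlmA and MorG are active, so *irpM* is transcribed.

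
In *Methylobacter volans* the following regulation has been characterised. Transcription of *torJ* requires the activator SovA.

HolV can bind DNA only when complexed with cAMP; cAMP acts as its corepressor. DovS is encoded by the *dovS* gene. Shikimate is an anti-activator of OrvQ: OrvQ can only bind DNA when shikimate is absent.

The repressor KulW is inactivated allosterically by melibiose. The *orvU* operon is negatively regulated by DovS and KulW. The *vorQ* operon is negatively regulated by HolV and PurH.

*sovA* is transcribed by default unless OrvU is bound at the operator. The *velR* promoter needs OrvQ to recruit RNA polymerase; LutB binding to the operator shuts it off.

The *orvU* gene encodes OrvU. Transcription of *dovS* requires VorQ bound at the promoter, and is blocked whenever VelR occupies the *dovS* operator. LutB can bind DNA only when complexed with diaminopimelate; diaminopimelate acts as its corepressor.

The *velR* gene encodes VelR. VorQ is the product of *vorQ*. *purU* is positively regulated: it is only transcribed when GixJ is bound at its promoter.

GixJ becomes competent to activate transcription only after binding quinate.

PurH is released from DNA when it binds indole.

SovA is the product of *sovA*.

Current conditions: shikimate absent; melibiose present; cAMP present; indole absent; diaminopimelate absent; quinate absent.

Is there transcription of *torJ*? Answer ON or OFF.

Shikimate is absent, so OrvQ is active.
Diaminopimelate is absent, so LutB is inactive.
No repressor is bound and OrvQ is active, so *velR* is transcribed.
So VelR is produced and active.
cAMP is present, so HolV is active.
Indole is absent, so PurH is active.
With repressor HolV bound, *vorQ* is not transcribed.
So VorQ is not produced.
With repressor VelR bound, *dovS* is not transcribed.
So DovS is not produced.
Melibiose is present, so KulW is inactive.
With no repressor bound, *orvU* is transcribed.
So OrvU is produced and active.
With repressor OrvU bound, *sovA* is not transcribed.
So SovA is not produced.
Required activator SovA is absent, so *torJ* is not transcribed.

OFF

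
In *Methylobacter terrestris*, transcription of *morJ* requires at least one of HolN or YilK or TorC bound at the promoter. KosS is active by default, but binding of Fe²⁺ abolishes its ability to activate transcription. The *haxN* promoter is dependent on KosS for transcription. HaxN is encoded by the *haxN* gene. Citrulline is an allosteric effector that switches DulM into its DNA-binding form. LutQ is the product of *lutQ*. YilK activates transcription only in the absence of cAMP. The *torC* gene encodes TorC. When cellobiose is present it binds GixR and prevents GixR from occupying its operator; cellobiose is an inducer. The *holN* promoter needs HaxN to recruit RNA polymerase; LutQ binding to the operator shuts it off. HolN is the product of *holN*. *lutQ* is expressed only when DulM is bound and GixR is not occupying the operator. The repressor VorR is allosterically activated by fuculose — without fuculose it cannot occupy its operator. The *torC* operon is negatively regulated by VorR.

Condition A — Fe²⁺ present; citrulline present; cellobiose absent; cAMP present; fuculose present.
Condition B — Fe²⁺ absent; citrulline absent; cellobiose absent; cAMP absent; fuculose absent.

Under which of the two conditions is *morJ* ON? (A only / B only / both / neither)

B only

Condition A:
Fe²⁺ is present, so KosS is inactive.
Required activator KosS is absent, so *haxN* is not transcribed.
So HaxN is not produced.
Citrulline is present, so DulM is active.
Cellobiose is absent, so GixR is active.
With repressor GixR bound, *lutQ* is not transcribed.
So LutQ is not produced.
Required activator HaxN is absent, so *holN* is not transcribed.
So HolN is not produced.
cAMP is present, so YilK is inactive.
Fuculose is present, so VorR is active.
With repressor VorR bound, *torC* is not transcribed.
So TorC is not produced.
No activator is available at the *morJ* promoter, so *morJ* is not transcribed.
→ *morJ* is OFF in A.
Condition B:
Fe²⁺ is absent, so KosS is active.
No repressor is bound and KosS is active, so *haxN* is transcribed.
So HaxN is produced and active.
Citrulline is absent, so DulM is inactive.
Cellobiose is absent, so GixR is active.
With repressor GixR bound, *lutQ* is not transcribed.
So LutQ is not produced.
No repressor is bound and HaxN is active, so *holN* is transcribed.
So HolN is produced and active.
cAMP is absent, so YilK is active.
Fuculose is absent, so VorR is inactive.
With no repressor bound, *torC* is transcribed.
So TorC is produced and active.
Activator HolN is present, so *morJ* is transcribed.
→ *morJ* is ON in B.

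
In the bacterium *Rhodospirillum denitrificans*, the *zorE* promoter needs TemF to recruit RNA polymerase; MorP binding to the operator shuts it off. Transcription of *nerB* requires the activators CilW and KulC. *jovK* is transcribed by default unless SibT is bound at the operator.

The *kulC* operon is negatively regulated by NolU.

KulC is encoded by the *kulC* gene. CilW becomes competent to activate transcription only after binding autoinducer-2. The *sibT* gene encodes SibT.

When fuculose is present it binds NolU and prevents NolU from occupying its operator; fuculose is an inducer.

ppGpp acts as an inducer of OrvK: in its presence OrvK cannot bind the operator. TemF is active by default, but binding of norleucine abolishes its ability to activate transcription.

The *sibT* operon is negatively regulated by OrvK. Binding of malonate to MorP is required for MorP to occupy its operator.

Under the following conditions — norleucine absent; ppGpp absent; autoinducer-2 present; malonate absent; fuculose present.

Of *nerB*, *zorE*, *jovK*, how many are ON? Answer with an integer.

3

Autoinducer-2 is present, so CilW is active.
Fuculose is present, so NolU is inactive.
With no repressor bound, *kulC* is transcribed.
So KulC is produced and active.
No repressor is bound and CilW and KulC are active, so *nerB* is transcribed.
→ *nerB* is ON.
Malonate is absent, so MorP is inactive.
Norleucine is absent, so TemF is active.
No repressor is bound and TemF is active, so *zorE* is transcribed.
→ *zorE* is ON.
ppGpp is absent, so OrvK is active.
With repressor OrvK bound, *sibT* is not transcribed.
So SibT is not produced.
With no repressor bound, *jovK* is transcribed.
→ *jovK* is ON.
3 of the 3 genes are transcribed.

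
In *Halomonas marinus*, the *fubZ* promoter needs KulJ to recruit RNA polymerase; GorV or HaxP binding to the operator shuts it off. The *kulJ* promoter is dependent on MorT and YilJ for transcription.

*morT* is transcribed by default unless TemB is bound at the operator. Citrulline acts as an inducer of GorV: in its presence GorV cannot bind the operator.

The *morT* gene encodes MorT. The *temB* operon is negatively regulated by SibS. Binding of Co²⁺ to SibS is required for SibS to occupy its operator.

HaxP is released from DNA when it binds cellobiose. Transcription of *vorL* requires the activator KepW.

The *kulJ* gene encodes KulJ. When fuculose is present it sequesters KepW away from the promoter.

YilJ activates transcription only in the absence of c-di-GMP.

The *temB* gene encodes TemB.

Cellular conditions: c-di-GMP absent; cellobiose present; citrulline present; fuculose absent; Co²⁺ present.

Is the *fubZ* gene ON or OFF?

ON

Citrulline is present, so GorV is inactive.
Co²⁺ is present, so SibS is active.
With repressor SibS bound, *temB* is not transcribed.
So TemB is not produced.
With no repressor bound, *morT* is transcribed.
So MorT is produced and active.
c-di-GMP is absent, so YilJ is active.
No repressor is bound and MorT and YilJ are active, so *kulJ* is transcribed.
So KulJ is produced and active.
Cellobiose is present, so HaxP is inactive.
No repressor is bound and KulJ is active, so *fubZ* is transcribed.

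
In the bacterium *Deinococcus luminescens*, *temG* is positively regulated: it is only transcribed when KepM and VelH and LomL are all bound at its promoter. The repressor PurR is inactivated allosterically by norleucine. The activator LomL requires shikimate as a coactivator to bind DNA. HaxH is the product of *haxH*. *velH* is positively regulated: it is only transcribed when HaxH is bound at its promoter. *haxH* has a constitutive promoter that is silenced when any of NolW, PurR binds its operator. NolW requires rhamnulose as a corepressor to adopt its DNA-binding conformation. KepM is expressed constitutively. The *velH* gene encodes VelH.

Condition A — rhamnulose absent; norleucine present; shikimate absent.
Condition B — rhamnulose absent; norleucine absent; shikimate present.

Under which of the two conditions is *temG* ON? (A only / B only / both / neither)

neither

Condition A:
KepM is produced constitutively and is active.
Rhamnulose is absent, so NolW is inactive.
Norleucine is present, so PurR is inactive.
With no repressor bound, *haxH* is transcribed.
So HaxH is produced and active.
No repressor is bound and HaxH is active, so *velH* is transcribed.
So VelH is produced and active.
Shikimate is absent, so LomL is inactive.
Required activator LomL is absent, so *temG* is not transcribed.
→ *temG* is OFF in A.
Condition B:
KepM is produced constitutively and is active.
Rhamnulose is absent, so NolW is inactive.
Norleucine is absent, so PurR is active.
With repressor PurR bound, *haxH* is not transcribed.
So HaxH is not produced.
Required activator HaxH is absent, so *velH* is not transcribed.
So VelH is not produced.
Shikimate is present, so LomL is active.
Required activator VelH is absent, so *temG* is not transcribed.
→ *temG* is OFF in B.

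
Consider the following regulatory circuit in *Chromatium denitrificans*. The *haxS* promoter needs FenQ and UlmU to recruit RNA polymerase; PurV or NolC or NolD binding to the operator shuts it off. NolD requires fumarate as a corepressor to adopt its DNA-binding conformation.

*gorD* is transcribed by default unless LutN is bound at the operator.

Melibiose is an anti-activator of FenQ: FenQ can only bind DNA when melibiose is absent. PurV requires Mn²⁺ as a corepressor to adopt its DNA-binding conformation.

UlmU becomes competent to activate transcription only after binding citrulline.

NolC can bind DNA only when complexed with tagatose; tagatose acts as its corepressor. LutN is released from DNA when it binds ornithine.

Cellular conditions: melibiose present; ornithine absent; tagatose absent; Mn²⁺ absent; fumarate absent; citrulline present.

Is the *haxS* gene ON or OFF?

Mn²⁺ is absent, so PurV is inactive.
Tagatose is absent, so NolC is inactive.
Melibiose is present, so FenQ is inactive.
Citrulline is present, so UlmU is active.
Fumarate is absent, so NolD is inactive.
Required activator FenQ is absent, so *haxS* is not transcribed.

OFF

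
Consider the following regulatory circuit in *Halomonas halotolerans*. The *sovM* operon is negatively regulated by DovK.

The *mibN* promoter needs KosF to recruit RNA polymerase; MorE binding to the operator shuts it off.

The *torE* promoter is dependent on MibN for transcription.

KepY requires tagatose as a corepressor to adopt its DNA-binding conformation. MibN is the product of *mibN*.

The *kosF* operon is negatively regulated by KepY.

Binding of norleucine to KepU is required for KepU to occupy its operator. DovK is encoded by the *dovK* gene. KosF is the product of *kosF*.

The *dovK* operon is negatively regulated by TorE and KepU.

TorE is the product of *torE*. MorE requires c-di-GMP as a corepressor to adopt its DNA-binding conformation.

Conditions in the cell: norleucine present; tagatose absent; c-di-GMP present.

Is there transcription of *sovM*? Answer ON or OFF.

Tagatose is absent, so KepY is inactive.
With no repressor bound, *kosF* is transcribed.
So KosF is produced and active.
c-di-GMP is present, so MorE is active.
With repressor MorE bound, *mibN* is not transcribed.
So MibN is not produced.
Required activator MibN is absent, so *torE* is not transcribed.
So TorE is not produced.
Norleucine is present, so KepU is active.
With repressor KepU bound, *dovK* is not transcribed.
So DovK is not produced.
With no repressor bound, *sovM* is transcribed.

ON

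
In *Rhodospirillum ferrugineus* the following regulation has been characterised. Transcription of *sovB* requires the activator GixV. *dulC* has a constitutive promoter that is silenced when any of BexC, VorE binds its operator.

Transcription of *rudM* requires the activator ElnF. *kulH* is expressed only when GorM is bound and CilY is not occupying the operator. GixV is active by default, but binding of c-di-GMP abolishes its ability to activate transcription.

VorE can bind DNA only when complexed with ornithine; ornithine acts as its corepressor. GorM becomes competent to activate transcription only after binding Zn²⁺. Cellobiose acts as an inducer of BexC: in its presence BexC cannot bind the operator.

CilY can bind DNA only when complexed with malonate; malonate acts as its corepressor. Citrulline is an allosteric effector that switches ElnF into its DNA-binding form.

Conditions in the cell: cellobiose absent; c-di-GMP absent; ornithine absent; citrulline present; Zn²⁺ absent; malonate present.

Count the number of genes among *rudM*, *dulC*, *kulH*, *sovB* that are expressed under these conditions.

2

Citrulline is present, so ElnF is active.
No repressor is bound and ElnF is active, so *rudM* is transcribed.
→ *rudM* is ON.
Cellobiose is absent, so BexC is active.
Ornithine is absent, so VorE is inactive.
With repressor BexC bound, *dulC* is not transcribed.
→ *dulC* is OFF.
Malonate is present, so CilY is active.
Zn²⁺ is absent, so GorM is inactive.
With repressor CilY bound, *kulH* is not transcribed.
→ *kulH* is OFF.
c-di-GMP is absent, so GixV is active.
No repressor is bound and GixV is active, so *sovB* is transcribed.
→ *sovB* is ON.
2 of the 4 genes are transcribed.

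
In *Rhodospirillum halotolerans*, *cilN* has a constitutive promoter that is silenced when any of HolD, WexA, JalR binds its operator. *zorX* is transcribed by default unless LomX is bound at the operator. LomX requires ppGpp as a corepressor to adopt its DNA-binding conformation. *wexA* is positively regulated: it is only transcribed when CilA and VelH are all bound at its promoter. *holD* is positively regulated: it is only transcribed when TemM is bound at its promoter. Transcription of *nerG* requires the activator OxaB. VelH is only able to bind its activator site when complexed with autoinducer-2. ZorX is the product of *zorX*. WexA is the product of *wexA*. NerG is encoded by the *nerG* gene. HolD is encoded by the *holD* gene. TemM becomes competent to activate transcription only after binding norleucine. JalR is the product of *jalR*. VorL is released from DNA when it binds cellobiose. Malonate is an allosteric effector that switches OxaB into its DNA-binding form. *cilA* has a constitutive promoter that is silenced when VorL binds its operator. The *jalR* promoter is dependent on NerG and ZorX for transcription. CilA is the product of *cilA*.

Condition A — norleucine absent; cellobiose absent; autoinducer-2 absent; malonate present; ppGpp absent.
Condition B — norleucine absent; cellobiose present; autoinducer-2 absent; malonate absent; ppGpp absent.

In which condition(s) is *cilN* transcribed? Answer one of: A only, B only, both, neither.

B only

Condition A:
Norleucine is absent, so TemM is inactive.
Required activator TemM is absent, so *holD* is not transcribed.
So HolD is not produced.
Cellobiose is absent, so VorL is active.
With repressor VorL bound, *cilA* is not transcribed.
So CilA is not produced.
Autoinducer-2 is absent, so VelH is inactive.
Required activator CilA is absent, so *wexA* is not transcribed.
So WexA is not produced.
Malonate is present, so OxaB is active.
No repressor is bound and OxaB is active, so *nerG* is transcribed.
So NerG is produced and active.
ppGpp is absent, so LomX is inactive.
With no repressor bound, *zorX* is transcribed.
So ZorX is produced and active.
No repressor is bound and NerG and ZorX are active, so *jalR* is transcribed.
So JalR is produced and active.
With repressor JalR bound, *cilN* is not transcribed.
→ *cilN* is OFF in A.
Condition B:
Norleucine is absent, so TemM is inactive.
Required activator TemM is absent, so *holD* is not transcribed.
So HolD is not produced.
Cellobiose is present, so VorL is inactive.
With no repressor bound, *cilA* is transcribed.
So CilA is produced and active.
Autoinducer-2 is absent, so VelH is inactive.
Required activator VelH is absent, so *wexA* is not transcribed.
So WexA is not produced.
Malonate is absent, so OxaB is inactive.
Required activator OxaB is absent, so *nerG* is not transcribed.
So NerG is not produced.
ppGpp is absent, so LomX is inactive.
With no repressor bound, *zorX* is transcribed.
So ZorX is produced and active.
Required activator NerG is absent, so *jalR* is not transcribed.
So JalR is not produced.
With no repressor bound, *cilN* is transcribed.
→ *cilN* is ON in B.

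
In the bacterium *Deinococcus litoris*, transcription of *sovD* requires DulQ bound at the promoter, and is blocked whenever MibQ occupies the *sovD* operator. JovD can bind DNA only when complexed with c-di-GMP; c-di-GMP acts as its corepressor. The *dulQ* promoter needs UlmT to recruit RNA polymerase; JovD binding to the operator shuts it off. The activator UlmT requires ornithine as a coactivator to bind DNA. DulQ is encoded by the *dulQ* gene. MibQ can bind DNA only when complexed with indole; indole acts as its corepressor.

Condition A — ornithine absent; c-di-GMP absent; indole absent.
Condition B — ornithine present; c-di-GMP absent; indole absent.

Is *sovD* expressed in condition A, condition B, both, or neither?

Condition A:
Ornithine is absent, so UlmT is inactive.
c-di-GMP is absent, so JovD is inactive.
Required activator UlmT is absent, so *dulQ* is not transcribed.
So DulQ is not produced.
Indole is absent, so MibQ is inactive.
Required activator DulQ is absent, so *sovD* is not transcribed.
→ *sovD* is OFF in A.
Condition B:
Ornithine is present, so UlmT is active.
c-di-GMP is absent, so JovD is inactive.
No repressor is bound and UlmT is active, so *dulQ* is transcribed.
So DulQ is produced and active.
Indole is absent, so MibQ is inactive.
No repressor is bound and DulQ is active, so *sovD* is transcribed.
→ *sovD* is ON in B.

B only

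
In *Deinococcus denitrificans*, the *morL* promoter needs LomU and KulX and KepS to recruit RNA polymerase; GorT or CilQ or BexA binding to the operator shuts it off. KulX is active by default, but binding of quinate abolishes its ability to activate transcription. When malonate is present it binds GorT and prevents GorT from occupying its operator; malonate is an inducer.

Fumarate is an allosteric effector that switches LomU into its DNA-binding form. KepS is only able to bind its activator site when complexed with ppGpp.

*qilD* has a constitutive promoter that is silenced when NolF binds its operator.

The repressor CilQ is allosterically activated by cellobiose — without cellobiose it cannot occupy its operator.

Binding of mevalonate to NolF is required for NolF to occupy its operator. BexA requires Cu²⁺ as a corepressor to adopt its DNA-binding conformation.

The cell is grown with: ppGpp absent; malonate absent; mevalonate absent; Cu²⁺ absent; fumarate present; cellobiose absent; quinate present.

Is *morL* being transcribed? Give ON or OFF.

Malonate is absent, so GorT is active.
Fumarate is present, so LomU is active.
Quinate is present, so KulX is inactive.
ppGpp is absent, so KepS is inactive.
Cellobiose is absent, so CilQ is inactive.
Cu²⁺ is absent, so BexA is inactive.
With repressor GorT bound, *morL* is not transcribed.

OFF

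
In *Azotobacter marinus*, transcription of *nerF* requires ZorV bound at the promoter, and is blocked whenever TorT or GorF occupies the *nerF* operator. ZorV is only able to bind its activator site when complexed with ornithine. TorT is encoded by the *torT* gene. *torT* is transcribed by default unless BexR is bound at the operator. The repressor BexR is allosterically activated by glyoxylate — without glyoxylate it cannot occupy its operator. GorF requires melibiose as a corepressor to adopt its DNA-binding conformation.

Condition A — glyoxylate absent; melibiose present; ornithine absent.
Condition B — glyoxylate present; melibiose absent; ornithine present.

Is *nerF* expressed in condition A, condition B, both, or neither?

B only

Condition A:
Glyoxylate is absent, so BexR is inactive.
With no repressor bound, *torT* is transcribed.
So TorT is produced and active.
Melibiose is present, so GorF is active.
Ornithine is absent, so ZorV is inactive.
With repressor TorT bound, *nerF* is not transcribed.
→ *nerF* is OFF in A.
Condition B:
Glyoxylate is present, so BexR is active.
With repressor BexR bound, *torT* is not transcribed.
So TorT is not produced.
Melibiose is absent, so GorF is inactive.
Ornithine is present, so ZorV is active.
No repressor is bound and ZorV is active, so *nerF* is transcribed.
→ *nerF* is ON in B.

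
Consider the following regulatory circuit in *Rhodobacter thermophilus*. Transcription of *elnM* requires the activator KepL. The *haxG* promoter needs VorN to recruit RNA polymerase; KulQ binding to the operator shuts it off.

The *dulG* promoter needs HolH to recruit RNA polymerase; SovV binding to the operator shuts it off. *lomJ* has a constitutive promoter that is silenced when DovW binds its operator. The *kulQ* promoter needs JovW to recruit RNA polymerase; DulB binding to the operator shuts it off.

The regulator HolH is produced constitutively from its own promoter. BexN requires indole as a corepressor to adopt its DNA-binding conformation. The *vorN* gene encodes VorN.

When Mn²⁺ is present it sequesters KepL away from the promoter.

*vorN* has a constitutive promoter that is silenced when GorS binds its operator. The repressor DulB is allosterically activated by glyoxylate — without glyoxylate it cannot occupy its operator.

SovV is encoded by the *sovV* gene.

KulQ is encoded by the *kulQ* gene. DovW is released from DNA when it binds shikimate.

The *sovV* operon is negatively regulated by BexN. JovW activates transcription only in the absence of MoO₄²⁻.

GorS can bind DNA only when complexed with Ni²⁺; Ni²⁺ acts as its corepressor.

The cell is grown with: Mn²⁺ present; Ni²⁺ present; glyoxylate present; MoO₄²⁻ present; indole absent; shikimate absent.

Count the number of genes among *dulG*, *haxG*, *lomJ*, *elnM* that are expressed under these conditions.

Indole is absent, so BexN is inactive.
With no repressor bound, *sovV* is transcribed.
So SovV is produced and active.
HolH is produced constitutively and is active.
With repressor SovV bound, *dulG* is not transcribed.
→ *dulG* is OFF.
Glyoxylate is present, so DulB is active.
MoO₄²⁻ is present, so JovW is inactive.
With repressor DulB bound, *kulQ* is not transcribed.
So KulQ is not produced.
Ni²⁺ is present, so GorS is active.
With repressor GorS bound, *vorN* is not transcribed.
So VorN is not produced.
Required activator VorN is absent, so *haxG* is not transcribed.
→ *haxG* is OFF.
Shikimate is absent, so DovW is active.
With repressor DovW bound, *lomJ* is not transcribed.
→ *lomJ* is OFF.
Mn²⁺ is present, so KepL is inactive.
Required activator KepL is absent, so *elnM* is not transcribed.
→ *elnM* is OFF.
0 of the 4 genes are transcribed.

0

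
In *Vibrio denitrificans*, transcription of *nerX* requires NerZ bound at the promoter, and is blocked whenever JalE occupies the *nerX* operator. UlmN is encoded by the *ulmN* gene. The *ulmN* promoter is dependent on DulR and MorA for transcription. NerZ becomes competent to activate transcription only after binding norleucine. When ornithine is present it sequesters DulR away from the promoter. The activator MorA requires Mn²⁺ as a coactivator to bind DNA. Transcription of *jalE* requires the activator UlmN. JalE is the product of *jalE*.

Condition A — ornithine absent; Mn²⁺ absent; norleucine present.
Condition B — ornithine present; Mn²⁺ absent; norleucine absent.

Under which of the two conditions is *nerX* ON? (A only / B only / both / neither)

A only

Condition A:
Ornithine is absent, so DulR is active.
Mn²⁺ is absent, so MorA is inactive.
Required activator MorA is absent, so *ulmN* is not transcribed.
So UlmN is not produced.
Required activator UlmN is absent, so *jalE* is not transcribed.
So JalE is not produced.
Norleucine is present, so NerZ is active.
No repressor is bound and NerZ is active, so *nerX* is transcribed.
→ *nerX* is ON in A.
Condition B:
Ornithine is present, so DulR is inactive.
Mn²⁺ is absent, so MorA is inactive.
Required activator DulR is absent, so *ulmN* is not transcribed.
So UlmN is not produced.
Required activator UlmN is absent, so *jalE* is not transcribed.
So JalE is not produced.
Norleucine is absent, so NerZ is inactive.
Required activator NerZ is absent, so *nerX* is not transcribed.
→ *nerX* is OFF in B.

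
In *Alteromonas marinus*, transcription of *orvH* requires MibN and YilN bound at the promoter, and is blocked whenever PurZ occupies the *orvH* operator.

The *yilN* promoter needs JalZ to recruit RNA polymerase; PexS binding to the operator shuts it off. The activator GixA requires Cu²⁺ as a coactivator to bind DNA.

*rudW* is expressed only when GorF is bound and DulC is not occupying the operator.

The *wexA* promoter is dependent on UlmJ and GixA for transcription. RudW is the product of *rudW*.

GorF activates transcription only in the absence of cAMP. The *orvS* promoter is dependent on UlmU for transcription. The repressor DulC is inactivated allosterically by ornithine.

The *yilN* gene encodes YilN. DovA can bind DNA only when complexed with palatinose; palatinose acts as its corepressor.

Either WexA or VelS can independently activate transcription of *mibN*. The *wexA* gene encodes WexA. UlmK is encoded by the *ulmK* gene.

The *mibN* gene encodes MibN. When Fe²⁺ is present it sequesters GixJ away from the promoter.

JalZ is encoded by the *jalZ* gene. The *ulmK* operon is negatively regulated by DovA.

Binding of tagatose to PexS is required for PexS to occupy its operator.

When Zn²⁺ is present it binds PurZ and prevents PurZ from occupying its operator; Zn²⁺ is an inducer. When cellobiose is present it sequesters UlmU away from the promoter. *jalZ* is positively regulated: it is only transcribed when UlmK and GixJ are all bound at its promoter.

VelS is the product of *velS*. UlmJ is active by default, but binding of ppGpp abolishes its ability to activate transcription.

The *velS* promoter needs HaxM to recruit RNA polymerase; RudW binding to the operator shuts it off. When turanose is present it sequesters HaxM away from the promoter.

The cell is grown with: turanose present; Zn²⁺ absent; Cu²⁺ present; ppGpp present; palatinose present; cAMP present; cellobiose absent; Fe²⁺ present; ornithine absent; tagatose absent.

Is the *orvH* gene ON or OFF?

OFF

ppGpp is present, so UlmJ is inactive.
Cu²⁺ is present, so GixA is active.
Required activator UlmJ is absent, so *wexA* is not transcribed.
So WexA is not produced.
Turanose is present, so HaxM is inactive.
Ornithine is absent, so DulC is active.
cAMP is present, so GorF is inactive.
With repressor DulC bound, *rudW* is not transcribed.
So RudW is not produced.
Required activator HaxM is absent, so *velS* is not transcribed.
So VelS is not produced.
No activator is available at the *mibN* promoter, so *mibN* is not transcribed.
So MibN is not produced.
Tagatose is absent, so PexS is inactive.
Palatinose is present, so DovA is active.
With repressor DovA bound, *ulmK* is not transcribed.
So UlmK is not produced.
Fe²⁺ is present, so GixJ is inactive.
Required activator UlmK is absent, so *jalZ* is not transcribed.
So JalZ is not produced.
Required activator JalZ is absent, so *yilN* is not transcribed.
So YilN is not produced.
Zn²⁺ is absent, so PurZ is active.
With repressor PurZ bound, *orvH* is not transcribed.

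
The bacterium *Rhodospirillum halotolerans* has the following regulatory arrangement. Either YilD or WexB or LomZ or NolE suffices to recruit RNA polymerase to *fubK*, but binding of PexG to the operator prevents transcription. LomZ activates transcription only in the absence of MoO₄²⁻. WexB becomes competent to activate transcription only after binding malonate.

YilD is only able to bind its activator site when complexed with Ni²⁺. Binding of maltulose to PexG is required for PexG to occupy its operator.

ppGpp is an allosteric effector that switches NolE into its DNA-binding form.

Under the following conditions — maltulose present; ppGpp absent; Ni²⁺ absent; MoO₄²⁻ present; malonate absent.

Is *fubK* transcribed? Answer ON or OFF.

OFF

Ni²⁺ is absent, so YilD is inactive.
Malonate is absent, so WexB is inactive.
Maltulose is present, so PexG is active.
MoO₄²⁻ is present, so LomZ is inactive.
ppGpp is absent, so NolE is inactive.
With repressor PexG bound, *fubK* is not transcribed.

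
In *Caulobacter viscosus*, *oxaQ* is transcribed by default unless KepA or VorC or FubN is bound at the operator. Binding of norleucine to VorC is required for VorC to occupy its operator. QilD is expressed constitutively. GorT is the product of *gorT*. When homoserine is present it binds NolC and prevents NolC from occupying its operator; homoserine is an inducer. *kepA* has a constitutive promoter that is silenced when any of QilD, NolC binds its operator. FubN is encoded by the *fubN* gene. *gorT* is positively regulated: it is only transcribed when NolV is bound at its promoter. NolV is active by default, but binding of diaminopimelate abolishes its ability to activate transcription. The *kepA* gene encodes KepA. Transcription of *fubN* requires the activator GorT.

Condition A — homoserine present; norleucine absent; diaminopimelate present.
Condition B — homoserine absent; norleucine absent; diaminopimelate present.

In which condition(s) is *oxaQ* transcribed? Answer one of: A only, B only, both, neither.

Condition A:
QilD is produced constitutively and is active.
Homoserine is present, so NolC is inactive.
With repressor QilD bound, *kepA* is not transcribed.
So KepA is not produced.
Norleucine is absent, so VorC is inactive.
Diaminopimelate is present, so NolV is inactive.
Required activator NolV is absent, so *gorT* is not transcribed.
So GorT is not produced.
Required activator GorT is absent, so *fubN* is not transcribed.
So FubN is not produced.
With no repressor bound, *oxaQ* is transcribed.
→ *oxaQ* is ON in A.
Condition B:
QilD is produced constitutively and is active.
Homoserine is absent, so NolC is active.
With repressor QilD bound, *kepA* is not transcribed.
So KepA is not produced.
Norleucine is absent, so VorC is inactive.
Diaminopimelate is present, so NolV is inactive.
Required activator NolV is absent, so *gorT* is not transcribed.
So GorT is not produced.
Required activator GorT is absent, so *fubN* is not transcribed.
So FubN is not produced.
With no repressor bound, *oxaQ* is transcribed.
→ *oxaQ* is ON in B.

both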